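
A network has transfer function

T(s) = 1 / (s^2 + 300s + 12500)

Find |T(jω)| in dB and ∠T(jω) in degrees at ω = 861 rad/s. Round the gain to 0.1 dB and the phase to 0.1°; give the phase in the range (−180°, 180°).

Substitute s = j861:
Numerator: 1 = 1 + j0
Denominator: (j861)^2 + 300(j861) + 12500 = -728821 + j258300
|N| = √(1² + 0²) ≈ 1, ∠N ≈ 0.00°
|D| = √(728821² + 258300²) ≈ 7.7324e+05, ∠D ≈ 160.49°
|T| = 1 / 7.7324e+05 ≈ 1.2933e-06
Gain = 20 log₁₀(1.2933e-06) ≈ -117.77 dB
∠T = 0.00° − 160.49° = -160.49°

-117.8 dB, -160.5°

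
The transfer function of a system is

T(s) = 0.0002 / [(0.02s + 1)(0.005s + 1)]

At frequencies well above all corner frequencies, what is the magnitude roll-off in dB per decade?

Each pole contributes −20 dB/decade at high frequency; each zero contributes +20 dB/decade.
Net: 0 zero(s) − 2 pole(s) → -40 dB/decade.

-40 dB/decade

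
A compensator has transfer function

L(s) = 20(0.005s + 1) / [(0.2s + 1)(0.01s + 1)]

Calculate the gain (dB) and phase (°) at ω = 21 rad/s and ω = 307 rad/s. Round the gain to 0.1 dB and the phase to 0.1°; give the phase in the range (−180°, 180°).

ω = 21: 13.2 dB, -82.5°; ω = 307: -14.7 dB, -104.1°

At ω = 21 rad/s:
zero (1 + j21·0.005) = 1 + j0.105 → |·| ≈ 1.0055, ∠ ≈ 5.99°
pole (1 + j21·0.2) = 1 + j4.2 → |·| ≈ 4.3174, ∠ ≈ 76.61°
pole (1 + j21·0.01) = 1 + j0.21 → |·| ≈ 1.0218, ∠ ≈ 11.86°
|L| = 20 · 1.0055 / (4.3174 · 1.0218) ≈ 4.5585
Gain = 20 log₁₀(4.5585) ≈ 13.18 dB
∠L = (5.99°) − (76.61° + 11.86°) = -82.48°

At ω = 307 rad/s:
zero (1 + j307·0.005) = 1 + j1.535 → |·| ≈ 1.832, ∠ ≈ 56.92°
pole (1 + j307·0.2) = 1 + j61.4 → |·| ≈ 61.408, ∠ ≈ 89.07°
pole (1 + j307·0.01) = 1 + j3.07 → |·| ≈ 3.2288, ∠ ≈ 71.96°
|L| = 20 · 1.832 / (61.408 · 3.2288) ≈ 0.18479
Gain = 20 log₁₀(0.18479) ≈ -14.67 dB
∠L = (56.92°) − (89.07° + 71.96°) = -104.11°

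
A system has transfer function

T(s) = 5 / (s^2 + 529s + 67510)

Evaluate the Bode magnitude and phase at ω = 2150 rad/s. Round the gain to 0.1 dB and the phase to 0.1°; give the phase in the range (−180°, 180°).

Substitute s = j2150:
Numerator: 5 = 5 + j0
Denominator: (j2150)^2 + 529(j2150) + 67510 = -4554990 + j1137350
|N| = √(5² + 0²) ≈ 5, ∠N ≈ 0.00°
|D| = √(4554990² + 1137350²) ≈ 4.6948e+06, ∠D ≈ 165.98°
|T| = 5 / 4.6948e+06 ≈ 1.065e-06
Gain = 20 log₁₀(1.065e-06) ≈ -119.45 dB
∠T = 0.00° − 165.98° = -165.98°

-119.5 dB, -166.0°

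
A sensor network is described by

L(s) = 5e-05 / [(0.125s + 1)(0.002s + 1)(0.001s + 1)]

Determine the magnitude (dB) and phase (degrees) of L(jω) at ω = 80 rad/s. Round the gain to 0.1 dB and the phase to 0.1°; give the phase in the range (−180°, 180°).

-106.2 dB, -98.0°

At ω = 80 rad/s:
pole (1 + j80·0.125) = 1 + j10 → |·| ≈ 10.05, ∠ ≈ 84.29°
pole (1 + j80·0.002) = 1 + j0.16 → |·| ≈ 1.0127, ∠ ≈ 9.09°
pole (1 + j80·0.001) = 1 + j0.08 → |·| ≈ 1.0032, ∠ ≈ 4.57°
|L| = 5e-05 · 1 / (10.05 · 1.0127 · 1.0032) ≈ 4.8971e-06
Gain = 20 log₁₀(4.8971e-06) ≈ -106.20 dB
∠L = (0°) − (84.29° + 9.09° + 4.57°) = -97.95°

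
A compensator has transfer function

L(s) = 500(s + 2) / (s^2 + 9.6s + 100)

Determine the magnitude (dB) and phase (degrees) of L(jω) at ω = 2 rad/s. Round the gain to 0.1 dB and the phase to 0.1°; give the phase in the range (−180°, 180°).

At s = jω = j2:
zero (s+2): 2 + j2 → |·| = √(2²+2²) = √8 ≈ 2.8284, ∠ = arctan(2/2) ≈ 45.00°
quadratic: (j2)² + 9.6·j2 + 100 = 96 + j19.2 → |·| ≈ 97.901, ∠ ≈ 11.31°
|L| = 500 · 2.8284 / 97.901 ≈ 14.445
Gain = 20 log₁₀(14.445) ≈ 23.19 dB
∠L = 45.00° − 11.31° = 33.69°

23.2 dB, 33.7°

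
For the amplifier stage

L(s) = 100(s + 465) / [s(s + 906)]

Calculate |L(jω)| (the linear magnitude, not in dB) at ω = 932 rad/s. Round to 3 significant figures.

0.0860

At s = jω = j932:
zero (s+465): 465 + j932 → |·| = √(465²+932²) = √1084849 ≈ 1041.6, ∠ = arctan(932/465) ≈ 63.48°
pole (s+906): 906 + j932 → |·| = √(906²+932²) = √1689460 ≈ 1299.8, ∠ = arctan(932/906) ≈ 45.81°
pole at origin: |s| = 932, ∠ = 90.00° (in denominator)
|L| = 100 · 1041.6 / 1.2114e+06 ≈ 0.085983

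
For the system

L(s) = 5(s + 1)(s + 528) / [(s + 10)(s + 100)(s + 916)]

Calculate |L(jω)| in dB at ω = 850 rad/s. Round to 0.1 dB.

At s = jω = j850:
zero (s+1): 1 + j850 → |·| = √(1²+850²) = √722501 ≈ 850, ∠ = arctan(850/1) ≈ 89.93°
zero (s+528): 528 + j850 → |·| = √(528²+850²) = √1001284 ≈ 1000.6, ∠ = arctan(850/528) ≈ 58.15°
pole (s+10): 10 + j850 → |·| = √(10²+850²) = √722600 ≈ 850.06, ∠ = arctan(850/10) ≈ 89.33°
pole (s+100): 100 + j850 → |·| = √(100²+850²) = √732500 ≈ 855.86, ∠ = arctan(850/100) ≈ 83.29°
pole (s+916): 916 + j850 → |·| = √(916²+850²) = √1561556 ≈ 1249.6, ∠ = arctan(850/916) ≈ 42.86°
|L| = 5 · 8.5051e+05 / 9.0912e+08 ≈ 0.0046777
Gain = 20 log₁₀(0.0046777) ≈ -46.60 dB

-46.6 dB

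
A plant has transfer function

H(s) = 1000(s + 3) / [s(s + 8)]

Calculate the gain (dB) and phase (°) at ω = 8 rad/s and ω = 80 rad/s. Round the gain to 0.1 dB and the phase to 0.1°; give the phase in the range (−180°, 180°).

At s = jω = j8:
zero (s+3): 3 + j8 → |·| = √(3²+8²) = √73 ≈ 8.544, ∠ = arctan(8/3) ≈ 69.44°
pole (s+8): 8 + j8 → |·| = √(8²+8²) = √128 ≈ 11.314, ∠ = arctan(8/8) ≈ 45.00°
pole at origin: |s| = 8, ∠ = 90.00° (in denominator)
|H| = 1000 · 8.544 / 90.512 ≈ 94.396
Gain = 20 log₁₀(94.396) ≈ 39.50 dB
∠H = 69.44° − 135.00° = -65.56°

At s = jω = j80:
zero (s+3): 3 + j80 → |·| = √(3²+80²) = √6409 ≈ 80.056, ∠ = arctan(80/3) ≈ 87.85°
pole (s+8): 8 + j80 → |·| = √(8²+80²) = √6464 ≈ 80.399, ∠ = arctan(80/8) ≈ 84.29°
pole at origin: |s| = 80, ∠ = 90.00° (in denominator)
|H| = 1000 · 80.056 / 6431.9 ≈ 12.447
Gain = 20 log₁₀(12.447) ≈ 21.90 dB
∠H = 87.85° − 174.29° = -86.44°

ω = 8: 39.5 dB, -65.6°; ω = 80: 21.9 dB, -86.4°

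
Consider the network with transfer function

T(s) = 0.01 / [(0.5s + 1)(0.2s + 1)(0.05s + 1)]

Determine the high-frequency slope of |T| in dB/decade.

Each pole contributes −20 dB/decade at high frequency; each zero contributes +20 dB/decade.
Net: 0 zero(s) − 3 pole(s) → -60 dB/decade.

-60 dB/decade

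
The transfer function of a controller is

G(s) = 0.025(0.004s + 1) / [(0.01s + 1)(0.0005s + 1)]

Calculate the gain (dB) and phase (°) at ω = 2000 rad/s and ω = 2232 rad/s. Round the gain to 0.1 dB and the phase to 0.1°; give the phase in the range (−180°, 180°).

At ω = 2000 rad/s:
zero (1 + j2000·0.004) = 1 + j8 → |·| ≈ 8.0623, ∠ ≈ 82.87°
pole (1 + j2000·0.01) = 1 + j20 → |·| ≈ 20.025, ∠ ≈ 87.14°
pole (1 + j2000·0.0005) = 1 + j1 → |·| ≈ 1.4142, ∠ ≈ 45.00°
|G| = 0.025 · 8.0623 / (20.025 · 1.4142) ≈ 0.0071173
Gain = 20 log₁₀(0.0071173) ≈ -42.95 dB
∠G = (82.87°) − (87.14° + 45.00°) = -49.27°

At ω = 2232 rad/s:
zero (1 + j2232·0.004) = 1 + j8.928 → |·| ≈ 8.9838, ∠ ≈ 83.61°
pole (1 + j2232·0.01) = 1 + j22.32 → |·| ≈ 22.342, ∠ ≈ 87.43°
pole (1 + j2232·0.0005) = 1 + j1.116 → |·| ≈ 1.4985, ∠ ≈ 48.14°
|G| = 0.025 · 8.9838 / (22.342 · 1.4985) ≈ 0.0067084
Gain = 20 log₁₀(0.0067084) ≈ -43.47 dB
∠G = (83.61°) − (87.43° + 48.14°) = -51.96°

ω = 2000: -43.0 dB, -49.3°; ω = 2232: -43.5 dB, -52.0°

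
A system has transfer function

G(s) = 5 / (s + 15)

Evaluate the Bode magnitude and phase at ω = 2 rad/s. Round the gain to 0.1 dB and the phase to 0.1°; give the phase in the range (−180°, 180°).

-9.6 dB, -7.6°

At s = jω = j2:
pole (s+15): 15 + j2 → |·| = √(15²+2²) = √229 ≈ 15.133, ∠ = arctan(2/15) ≈ 7.59°
|G| = 5 / 15.133 ≈ 0.3304
Gain = 20 log₁₀(0.3304) ≈ -9.62 dB
∠G = 0.00° − 7.59° = -7.59°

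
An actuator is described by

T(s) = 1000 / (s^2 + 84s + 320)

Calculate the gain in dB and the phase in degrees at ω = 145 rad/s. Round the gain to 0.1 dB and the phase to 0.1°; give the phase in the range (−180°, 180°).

-27.6 dB, -149.5°

Substitute s = j145:
Numerator: 1000 = 1000 + j0
Denominator: (j145)^2 + 84(j145) + 320 = -20705 + j12180
|N| = √(1000² + 0²) ≈ 1000, ∠N ≈ 0.00°
|D| = √(20705² + 12180²) ≈ 24022, ∠D ≈ 149.53°
|T| = 1000 / 24022 ≈ 0.041629
Gain = 20 log₁₀(0.041629) ≈ -27.61 dB
∠T = 0.00° − 149.53° = -149.53°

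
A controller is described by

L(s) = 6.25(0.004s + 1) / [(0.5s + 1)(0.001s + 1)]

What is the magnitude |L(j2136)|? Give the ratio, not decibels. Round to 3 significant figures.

At ω = 2136 rad/s:
zero (1 + j2136·0.004) = 1 + j8.544 → |·| ≈ 8.6023, ∠ ≈ 83.32°
pole (1 + j2136·0.5) = 1 + j1068 → |·| ≈ 1068, ∠ ≈ 89.95°
pole (1 + j2136·0.001) = 1 + j2.136 → |·| ≈ 2.3585, ∠ ≈ 64.91°
|L| = 6.25 · 8.6023 / (1068 · 2.3585) ≈ 0.021345

0.0213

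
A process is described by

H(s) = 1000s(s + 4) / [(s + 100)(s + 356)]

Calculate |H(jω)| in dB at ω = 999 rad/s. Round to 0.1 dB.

At s = jω = j999:
zero (s+4): 4 + j999 → |·| = √(4²+999²) = √998017 ≈ 999.01, ∠ = arctan(999/4) ≈ 89.77°
zero at origin: s = j999 → |·| = 999, ∠ = 90.00°
pole (s+100): 100 + j999 → |·| = √(100²+999²) = √1008001 ≈ 1004, ∠ = arctan(999/100) ≈ 84.28°
pole (s+356): 356 + j999 → |·| = √(356²+999²) = √1124737 ≈ 1060.5, ∠ = arctan(999/356) ≈ 70.39°
|H| = 1000 · 9.9801e+05 / 1.0647e+06 ≈ 937.36
Gain = 20 log₁₀(937.36) ≈ 59.44 dB

59.4 dB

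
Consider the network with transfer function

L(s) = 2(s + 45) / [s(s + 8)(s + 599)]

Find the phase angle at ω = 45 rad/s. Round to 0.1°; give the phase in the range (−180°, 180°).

-129.2°

At s = jω = j45:
zero (s+45): 45 + j45 → |·| = √(45²+45²) = √4050 ≈ 63.64, ∠ = arctan(45/45) ≈ 45.00°
pole (s+8): 8 + j45 → |·| = √(8²+45²) = √2089 ≈ 45.706, ∠ = arctan(45/8) ≈ 79.92°
pole (s+599): 599 + j45 → |·| = √(599²+45²) = √360826 ≈ 600.69, ∠ = arctan(45/599) ≈ 4.30°
pole at origin: |s| = 45, ∠ = 90.00° (in denominator)
∠L = 45.00° − 174.22° = -129.22°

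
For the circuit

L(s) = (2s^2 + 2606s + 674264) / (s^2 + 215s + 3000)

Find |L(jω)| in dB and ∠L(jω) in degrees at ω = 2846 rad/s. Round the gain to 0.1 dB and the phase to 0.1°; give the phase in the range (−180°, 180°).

6.5 dB, -21.2°

Substitute s = j2846:
Numerator: 2(j2846)^2 + 2606(j2846) + 674264 = -15525168 + j7416676
Denominator: (j2846)^2 + 215(j2846) + 3000 = -8096716 + j611890
|N| = √(15525168² + 7416676²) ≈ 1.7206e+07, ∠N ≈ 154.47°
|D| = √(8096716² + 611890²) ≈ 8.1198e+06, ∠D ≈ 175.68°
|L| = 1.7206e+07 / 8.1198e+06 ≈ 2.119
Gain = 20 log₁₀(2.119) ≈ 6.52 dB
∠L = 154.47° − 175.68° = -21.21°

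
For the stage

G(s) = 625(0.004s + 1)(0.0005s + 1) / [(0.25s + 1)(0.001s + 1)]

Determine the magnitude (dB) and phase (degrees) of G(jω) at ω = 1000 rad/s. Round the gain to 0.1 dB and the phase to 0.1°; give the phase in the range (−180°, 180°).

18.2 dB, -32.2°

At ω = 1000 rad/s:
zero (1 + j1000·0.004) = 1 + j4 → |·| ≈ 4.1231, ∠ ≈ 75.96°
zero (1 + j1000·0.0005) = 1 + j0.5 → |·| ≈ 1.118, ∠ ≈ 26.57°
pole (1 + j1000·0.25) = 1 + j250 → |·| ≈ 250, ∠ ≈ 89.77°
pole (1 + j1000·0.001) = 1 + j1 → |·| ≈ 1.4142, ∠ ≈ 45.00°
|G| = 625 · 4.1231 · 1.118 / (250 · 1.4142) ≈ 8.1488
Gain = 20 log₁₀(8.1488) ≈ 18.22 dB
∠G = (75.96° + 26.57°) − (89.77° + 45.00°) = -32.24°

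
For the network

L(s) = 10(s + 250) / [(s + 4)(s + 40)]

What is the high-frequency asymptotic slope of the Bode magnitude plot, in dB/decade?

Each pole contributes −20 dB/decade at high frequency; each zero contributes +20 dB/decade.
Net: 1 zero(s) − 2 pole(s) → -20 dB/decade.

-20 dB/decade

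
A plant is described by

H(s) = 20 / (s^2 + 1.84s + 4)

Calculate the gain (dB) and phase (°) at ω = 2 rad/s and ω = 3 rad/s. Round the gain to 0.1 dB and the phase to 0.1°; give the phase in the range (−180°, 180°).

ω = 2: 14.7 dB, -90.0°; ω = 3: 8.6 dB, -132.2°

At s = jω = j2:
quadratic: (j2)² + 1.84·j2 + 4 = 0 + j3.68 → |·| ≈ 3.68, ∠ ≈ 90.00°
|H| = 20 / 3.68 ≈ 5.4348
Gain = 20 log₁₀(5.4348) ≈ 14.70 dB
∠H = 0.00° − 90.00° = -90.00°

At s = jω = j3:
quadratic: (j3)² + 1.84·j3 + 4 = -5 + j5.52 → |·| ≈ 7.4478, ∠ ≈ 132.17°
|H| = 20 / 7.4478 ≈ 2.6854
Gain = 20 log₁₀(2.6854) ≈ 8.58 dB
∠H = 0.00° − 132.17° = -132.17°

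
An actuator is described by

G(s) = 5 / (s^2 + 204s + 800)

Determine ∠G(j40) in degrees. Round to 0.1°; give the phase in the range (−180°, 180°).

Substitute s = j40:
Numerator: 5 = 5 + j0
Denominator: (j40)^2 + 204(j40) + 800 = -800 + j8160
|N| = √(5² + 0²) ≈ 5, ∠N ≈ 0.00°
|D| = √(800² + 8160²) ≈ 8199.1, ∠D ≈ 95.60°
∠G = 0.00° − 95.60° = -95.60°

-95.6°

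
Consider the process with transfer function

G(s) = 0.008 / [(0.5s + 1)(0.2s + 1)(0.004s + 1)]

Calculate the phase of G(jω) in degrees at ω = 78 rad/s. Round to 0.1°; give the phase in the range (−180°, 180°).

167.8°

At ω = 78 rad/s:
pole (1 + j78·0.5) = 1 + j39 → |·| ≈ 39.013, ∠ ≈ 88.53°
pole (1 + j78·0.2) = 1 + j15.6 → |·| ≈ 15.632, ∠ ≈ 86.33°
pole (1 + j78·0.004) = 1 + j0.312 → |·| ≈ 1.0475, ∠ ≈ 17.33°
∠G = (0°) − (88.53° + 86.33° + 17.33°) = -192.19° ≡ 167.81° (principal value)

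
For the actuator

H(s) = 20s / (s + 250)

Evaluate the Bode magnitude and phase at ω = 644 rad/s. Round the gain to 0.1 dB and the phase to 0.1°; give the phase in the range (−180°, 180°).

25.4 dB, 21.2°

At s = jω = j644:
zero at origin: s = j644 → |·| = 644, ∠ = 90.00°
pole (s+250): 250 + j644 → |·| = √(250²+644²) = √477236 ≈ 690.82, ∠ = arctan(644/250) ≈ 68.78°
|H| = 20 · 644 / 690.82 ≈ 18.645
Gain = 20 log₁₀(18.645) ≈ 25.41 dB
∠H = 90.00° − 68.78° = 21.22°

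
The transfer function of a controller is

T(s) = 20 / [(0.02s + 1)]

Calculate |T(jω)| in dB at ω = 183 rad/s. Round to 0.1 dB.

14.4 dB

At ω = 183 rad/s:
pole (1 + j183·0.02) = 1 + j3.66 → |·| ≈ 3.7942, ∠ ≈ 74.72°
|T| = 20 · 1 / (3.7942) ≈ 5.2712
Gain = 20 log₁₀(5.2712) ≈ 14.44 dB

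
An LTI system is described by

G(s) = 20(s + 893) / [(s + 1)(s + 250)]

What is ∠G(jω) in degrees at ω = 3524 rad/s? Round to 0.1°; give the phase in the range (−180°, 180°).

At s = jω = j3524:
zero (s+893): 893 + j3524 → |·| = √(893²+3524²) = √13216025 ≈ 3635.4, ∠ = arctan(3524/893) ≈ 75.78°
pole (s+1): 1 + j3524 → |·| = √(1²+3524²) = √12418577 ≈ 3524, ∠ = arctan(3524/1) ≈ 89.98°
pole (s+250): 250 + j3524 → |·| = √(250²+3524²) = √12481076 ≈ 3532.9, ∠ = arctan(3524/250) ≈ 85.94°
∠G = 75.78° − 175.92° = -100.14°

-100.1°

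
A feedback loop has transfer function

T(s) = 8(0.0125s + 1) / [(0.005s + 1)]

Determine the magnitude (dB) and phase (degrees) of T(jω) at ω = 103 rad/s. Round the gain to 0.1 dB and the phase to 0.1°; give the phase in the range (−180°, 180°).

21.3 dB, 24.9°

At ω = 103 rad/s:
zero (1 + j103·0.0125) = 1 + j1.2875 → |·| ≈ 1.6302, ∠ ≈ 52.16°
pole (1 + j103·0.005) = 1 + j0.515 → |·| ≈ 1.1248, ∠ ≈ 27.25°
|T| = 8 · 1.6302 / (1.1248) ≈ 11.595
Gain = 20 log₁₀(11.595) ≈ 21.29 dB
∠T = (52.16°) − (27.25°) = 24.91°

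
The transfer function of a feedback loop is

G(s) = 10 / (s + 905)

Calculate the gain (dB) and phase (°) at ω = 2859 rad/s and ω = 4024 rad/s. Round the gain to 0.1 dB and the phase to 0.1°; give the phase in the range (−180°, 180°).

At s = jω = j2859:
pole (s+905): 905 + j2859 → |·| = √(905²+2859²) = √8992906 ≈ 2998.8, ∠ = arctan(2859/905) ≈ 72.44°
|G| = 10 / 2998.8 ≈ 0.0033347
Gain = 20 log₁₀(0.0033347) ≈ -49.54 dB
∠G = 0.00° − 72.44° = -72.44°

At s = jω = j4024:
pole (s+905): 905 + j4024 → |·| = √(905²+4024²) = √17011601 ≈ 4124.5, ∠ = arctan(4024/905) ≈ 77.33°
|G| = 10 / 4124.5 ≈ 0.0024245
Gain = 20 log₁₀(0.0024245) ≈ -52.31 dB
∠G = 0.00° − 77.33° = -77.33°

ω = 2859: -49.5 dB, -72.4°; ω = 4024: -52.3 dB, -77.3°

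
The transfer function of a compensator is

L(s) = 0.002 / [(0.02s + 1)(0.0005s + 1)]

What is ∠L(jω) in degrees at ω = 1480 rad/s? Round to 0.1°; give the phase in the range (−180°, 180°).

-124.6°

At ω = 1480 rad/s:
pole (1 + j1480·0.02) = 1 + j29.6 → |·| ≈ 29.617, ∠ ≈ 88.07°
pole (1 + j1480·0.0005) = 1 + j0.74 → |·| ≈ 1.244, ∠ ≈ 36.50°
∠L = (0°) − (88.07° + 36.50°) = -124.57°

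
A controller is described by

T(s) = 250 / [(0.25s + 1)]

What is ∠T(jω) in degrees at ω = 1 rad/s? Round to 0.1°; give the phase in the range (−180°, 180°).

At ω = 1 rad/s:
pole (1 + j1·0.25) = 1 + j0.25 → |·| ≈ 1.0308, ∠ ≈ 14.04°
∠T = (0°) − (14.04°) = -14.04°

-14.0°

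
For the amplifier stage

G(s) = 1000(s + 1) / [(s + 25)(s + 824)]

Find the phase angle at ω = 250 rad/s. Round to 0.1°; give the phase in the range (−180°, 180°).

At s = jω = j250:
zero (s+1): 1 + j250 → |·| = √(1²+250²) = √62501 ≈ 250, ∠ = arctan(250/1) ≈ 89.77°
pole (s+25): 25 + j250 → |·| = √(25²+250²) = √63125 ≈ 251.25, ∠ = arctan(250/25) ≈ 84.29°
pole (s+824): 824 + j250 → |·| = √(824²+250²) = √741476 ≈ 861.09, ∠ = arctan(250/824) ≈ 16.88°
∠G = 89.77° − 101.17° = -11.40°

-11.4°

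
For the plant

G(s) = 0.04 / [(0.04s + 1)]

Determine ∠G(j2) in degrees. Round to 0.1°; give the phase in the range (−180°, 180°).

-4.6°

At ω = 2 rad/s:
pole (1 + j2·0.04) = 1 + j0.08 → |·| ≈ 1.0032, ∠ ≈ 4.57°
∠G = (0°) − (4.57°) = -4.57°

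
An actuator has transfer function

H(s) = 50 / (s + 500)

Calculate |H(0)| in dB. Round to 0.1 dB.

H(0) = 50 / (500) = 0.1
20 log₁₀(0.1) ≈ -20.00 dB

-20.0 dB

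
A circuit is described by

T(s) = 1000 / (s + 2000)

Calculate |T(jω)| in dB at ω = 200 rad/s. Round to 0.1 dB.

-6.1 dB

At s = jω = j200:
pole (s+2000): 2000 + j200 → |·| = √(2000²+200²) = √4040000 ≈ 2010, ∠ = arctan(200/2000) ≈ 5.71°
|T| = 1000 / 2010 ≈ 0.49751
Gain = 20 log₁₀(0.49751) ≈ -6.06 dB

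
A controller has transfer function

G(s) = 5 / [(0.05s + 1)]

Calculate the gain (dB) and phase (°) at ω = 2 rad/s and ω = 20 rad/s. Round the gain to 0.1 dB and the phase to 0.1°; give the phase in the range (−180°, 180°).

ω = 2: 13.9 dB, -5.7°; ω = 20: 11.0 dB, -45.0°

At ω = 2 rad/s:
pole (1 + j2·0.05) = 1 + j0.1 → |·| ≈ 1.005, ∠ ≈ 5.71°
|G| = 5 · 1 / (1.005) ≈ 4.9751
Gain = 20 log₁₀(4.9751) ≈ 13.94 dB
∠G = (0°) − (5.71°) = -5.71°

At ω = 20 rad/s:
pole (1 + j20·0.05) = 1 + j1 → |·| ≈ 1.4142, ∠ ≈ 45.00°
|G| = 5 · 1 / (1.4142) ≈ 3.5356
Gain = 20 log₁₀(3.5356) ≈ 10.97 dB
∠G = (0°) − (45.00°) = -45.00°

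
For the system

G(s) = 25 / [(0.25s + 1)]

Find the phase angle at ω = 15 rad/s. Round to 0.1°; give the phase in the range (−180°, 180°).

At ω = 15 rad/s:
pole (1 + j15·0.25) = 1 + j3.75 → |·| ≈ 3.881, ∠ ≈ 75.07°
∠G = (0°) − (75.07°) = -75.07°

-75.1°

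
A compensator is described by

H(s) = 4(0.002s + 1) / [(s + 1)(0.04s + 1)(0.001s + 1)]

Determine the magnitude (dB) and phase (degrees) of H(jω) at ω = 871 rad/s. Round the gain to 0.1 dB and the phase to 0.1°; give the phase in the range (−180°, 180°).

At ω = 871 rad/s:
zero (1 + j871·0.002) = 1 + j1.742 → |·| ≈ 2.0086, ∠ ≈ 60.14°
pole (1 + j871·1) = 1 + j871 → |·| ≈ 871, ∠ ≈ 89.93°
pole (1 + j871·0.04) = 1 + j34.84 → |·| ≈ 34.854, ∠ ≈ 88.36°
pole (1 + j871·0.001) = 1 + j0.871 → |·| ≈ 1.3261, ∠ ≈ 41.06°
|H| = 4 · 2.0086 / (871 · 34.854 · 1.3261) ≈ 0.00019958
Gain = 20 log₁₀(0.00019958) ≈ -74.00 dB
∠H = (60.14°) − (89.93° + 88.36° + 41.06°) = -159.21°

-74.0 dB, -159.2°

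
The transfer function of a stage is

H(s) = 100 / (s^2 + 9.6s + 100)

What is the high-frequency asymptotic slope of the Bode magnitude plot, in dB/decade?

Each pole contributes −20 dB/decade at high frequency; each zero contributes +20 dB/decade.
Net: 0 zero(s) − 2 pole(s) → -40 dB/decade.

-40 dB/decade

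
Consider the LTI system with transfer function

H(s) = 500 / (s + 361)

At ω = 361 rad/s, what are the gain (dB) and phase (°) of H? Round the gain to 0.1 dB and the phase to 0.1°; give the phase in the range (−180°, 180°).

Substitute s = j361:
Numerator: 500 = 500 + j0
Denominator: (j361) + 361 = 361 + j361
|N| = √(500² + 0²) ≈ 500, ∠N ≈ 0.00°
|D| = √(361² + 361²) ≈ 510.53, ∠D ≈ 45.00°
|H| = 500 / 510.53 ≈ 0.97937
Gain = 20 log₁₀(0.97937) ≈ -0.18 dB
∠H = 0.00° − 45.00° = -45.00°

-0.2 dB, -45.0°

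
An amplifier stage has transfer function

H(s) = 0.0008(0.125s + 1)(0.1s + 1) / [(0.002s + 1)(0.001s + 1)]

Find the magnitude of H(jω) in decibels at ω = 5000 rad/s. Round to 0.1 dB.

At ω = 5000 rad/s:
zero (1 + j5000·0.125) = 1 + j625 → |·| ≈ 625, ∠ ≈ 89.91°
zero (1 + j5000·0.1) = 1 + j500 → |·| ≈ 500, ∠ ≈ 89.89°
pole (1 + j5000·0.002) = 1 + j10 → |·| ≈ 10.05, ∠ ≈ 84.29°
pole (1 + j5000·0.001) = 1 + j5 → |·| ≈ 5.099, ∠ ≈ 78.69°
|H| = 0.0008 · 625 · 500 / (10.05 · 5.099) ≈ 4.8785
Gain = 20 log₁₀(4.8785) ≈ 13.77 dB

13.8 dB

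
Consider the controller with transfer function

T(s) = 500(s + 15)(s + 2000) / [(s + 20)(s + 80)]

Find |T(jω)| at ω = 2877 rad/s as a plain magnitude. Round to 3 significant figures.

At s = jω = j2877:
zero (s+15): 15 + j2877 → |·| = √(15²+2877²) = √8277354 ≈ 2877, ∠ = arctan(2877/15) ≈ 89.70°
zero (s+2000): 2000 + j2877 → |·| = √(2000²+2877²) = √12277129 ≈ 3503.9, ∠ = arctan(2877/2000) ≈ 55.19°
pole (s+20): 20 + j2877 → |·| = √(20²+2877²) = √8277529 ≈ 2877.1, ∠ = arctan(2877/20) ≈ 89.60°
pole (s+80): 80 + j2877 → |·| = √(80²+2877²) = √8283529 ≈ 2878.1, ∠ = arctan(2877/80) ≈ 88.41°
|T| = 500 · 1.0081e+07 / 8.2806e+06 ≈ 608.71

609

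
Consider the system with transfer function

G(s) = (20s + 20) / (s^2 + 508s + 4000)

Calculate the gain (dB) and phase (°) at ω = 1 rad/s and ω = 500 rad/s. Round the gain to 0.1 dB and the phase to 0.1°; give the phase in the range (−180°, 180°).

Substitute s = j1:
Numerator: 20(j1) + 20 = 20 + j20
Denominator: (j1)^2 + 508(j1) + 4000 = 3999 + j508
|N| = √(20² + 20²) ≈ 28.284, ∠N ≈ 45.00°
|D| = √(3999² + 508²) ≈ 4031.1, ∠D ≈ 7.24°
|G| = 28.284 / 4031.1 ≈ 0.0070164
Gain = 20 log₁₀(0.0070164) ≈ -43.08 dB
∠G = 45.00° − 7.24° = 37.76°

Substitute s = j500:
Numerator: 20(j500) + 20 = 20 + j10000
Denominator: (j500)^2 + 508(j500) + 4000 = -246000 + j254000
|N| = √(20² + 10000²) ≈ 10000, ∠N ≈ 89.89°
|D| = √(246000² + 254000²) ≈ 3.536e+05, ∠D ≈ 134.08°
|G| = 10000 / 3.536e+05 ≈ 0.028281
Gain = 20 log₁₀(0.028281) ≈ -30.97 dB
∠G = 89.89° − 134.08° = -44.19°

ω = 1: -43.1 dB, 37.8°; ω = 500: -31.0 dB, -44.2°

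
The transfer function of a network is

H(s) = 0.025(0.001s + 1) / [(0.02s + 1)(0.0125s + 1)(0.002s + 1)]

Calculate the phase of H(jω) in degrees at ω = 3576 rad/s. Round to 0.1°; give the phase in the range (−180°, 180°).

At ω = 3576 rad/s:
zero (1 + j3576·0.001) = 1 + j3.576 → |·| ≈ 3.7132, ∠ ≈ 74.38°
pole (1 + j3576·0.02) = 1 + j71.52 → |·| ≈ 71.527, ∠ ≈ 89.20°
pole (1 + j3576·0.0125) = 1 + j44.7 → |·| ≈ 44.711, ∠ ≈ 88.72°
pole (1 + j3576·0.002) = 1 + j7.152 → |·| ≈ 7.2216, ∠ ≈ 82.04°
∠H = (74.38°) − (89.20° + 88.72° + 82.04°) = -185.58° ≡ 174.42° (principal value)

174.4°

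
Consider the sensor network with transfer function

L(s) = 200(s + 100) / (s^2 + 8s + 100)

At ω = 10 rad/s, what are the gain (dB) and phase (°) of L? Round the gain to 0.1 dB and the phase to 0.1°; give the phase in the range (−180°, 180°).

At s = jω = j10:
zero (s+100): 100 + j10 → |·| = √(100²+10²) = √10100 ≈ 100.5, ∠ = arctan(10/100) ≈ 5.71°
quadratic: (j10)² + 8·j10 + 100 = 0 + j80 → |·| ≈ 80, ∠ ≈ 90.00°
|L| = 200 · 100.5 / 80 ≈ 251.25
Gain = 20 log₁₀(251.25) ≈ 48.00 dB
∠L = 5.71° − 90.00° = -84.29°

48.0 dB, -84.3°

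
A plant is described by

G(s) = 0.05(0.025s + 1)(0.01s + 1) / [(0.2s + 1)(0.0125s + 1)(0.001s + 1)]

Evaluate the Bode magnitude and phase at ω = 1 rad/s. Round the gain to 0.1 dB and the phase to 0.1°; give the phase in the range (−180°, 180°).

At ω = 1 rad/s:
zero (1 + j1·0.025) = 1 + j0.025 → |·| ≈ 1.0003, ∠ ≈ 1.43°
zero (1 + j1·0.01) = 1 + j0.01 → |·| ≈ 1, ∠ ≈ 0.57°
pole (1 + j1·0.2) = 1 + j0.2 → |·| ≈ 1.0198, ∠ ≈ 11.31°
pole (1 + j1·0.0125) = 1 + j0.0125 → |·| ≈ 1.0001, ∠ ≈ 0.72°
pole (1 + j1·0.001) = 1 + j0.001 → |·| ≈ 1, ∠ ≈ 0.06°
|G| = 0.05 · 1.0003 · 1 / (1.0198 · 1.0001 · 1) ≈ 0.049039
Gain = 20 log₁₀(0.049039) ≈ -26.19 dB
∠G = (1.43° + 0.57°) − (11.31° + 0.72° + 0.06°) = -10.09°

-26.2 dB, -10.1°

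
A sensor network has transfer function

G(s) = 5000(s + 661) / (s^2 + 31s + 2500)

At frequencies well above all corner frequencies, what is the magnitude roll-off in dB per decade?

Each pole contributes −20 dB/decade at high frequency; each zero contributes +20 dB/decade.
Net: 1 zero(s) − 2 pole(s) → -20 dB/decade.

-20 dB/decade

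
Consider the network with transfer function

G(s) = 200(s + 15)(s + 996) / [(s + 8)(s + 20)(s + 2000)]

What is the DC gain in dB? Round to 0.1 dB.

19.4 dB

G(0) = 200·15·996 / (8·20·2000) = 9.3375
20 log₁₀(9.3375) ≈ 19.40 dB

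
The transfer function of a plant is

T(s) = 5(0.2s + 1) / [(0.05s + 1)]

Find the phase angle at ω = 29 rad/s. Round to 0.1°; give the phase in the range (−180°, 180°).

At ω = 29 rad/s:
zero (1 + j29·0.2) = 1 + j5.8 → |·| ≈ 5.8856, ∠ ≈ 80.22°
pole (1 + j29·0.05) = 1 + j1.45 → |·| ≈ 1.7614, ∠ ≈ 55.41°
∠T = (80.22°) − (55.41°) = 24.81°

24.8°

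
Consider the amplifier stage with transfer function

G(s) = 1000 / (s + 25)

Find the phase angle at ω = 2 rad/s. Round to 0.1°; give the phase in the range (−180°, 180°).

-4.6°

Substitute s = j2:
Numerator: 1000 = 1000 + j0
Denominator: (j2) + 25 = 25 + j2
|N| = √(1000² + 0²) ≈ 1000, ∠N ≈ 0.00°
|D| = √(25² + 2²) ≈ 25.08, ∠D ≈ 4.57°
∠G = 0.00° − 4.57° = -4.57°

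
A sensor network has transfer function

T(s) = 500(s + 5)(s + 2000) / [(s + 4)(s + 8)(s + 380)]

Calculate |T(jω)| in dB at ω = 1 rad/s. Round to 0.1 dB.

52.1 dB

At s = jω = j1:
zero (s+5): 5 + j1 → |·| = √(5²+1²) = √26 ≈ 5.099, ∠ = arctan(1/5) ≈ 11.31°
zero (s+2000): 2000 + j1 → |·| = √(2000²+1²) = √4000001 ≈ 2000, ∠ = arctan(1/2000) ≈ 0.03°
pole (s+4): 4 + j1 → |·| = √(4²+1²) = √17 ≈ 4.1231, ∠ = arctan(1/4) ≈ 14.04°
pole (s+8): 8 + j1 → |·| = √(8²+1²) = √65 ≈ 8.0623, ∠ = arctan(1/8) ≈ 7.13°
pole (s+380): 380 + j1 → |·| = √(380²+1²) = √144401 ≈ 380, ∠ = arctan(1/380) ≈ 0.15°
|T| = 500 · 10198 / 12632 ≈ 403.66
Gain = 20 log₁₀(403.66) ≈ 52.12 dB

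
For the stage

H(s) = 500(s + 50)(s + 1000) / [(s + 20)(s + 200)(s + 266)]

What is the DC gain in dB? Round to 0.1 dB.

H(0) = 500·50·1000 / (20·200·266) ≈ 23.496
20 log₁₀(23.496) ≈ 27.42 dB

27.4 dB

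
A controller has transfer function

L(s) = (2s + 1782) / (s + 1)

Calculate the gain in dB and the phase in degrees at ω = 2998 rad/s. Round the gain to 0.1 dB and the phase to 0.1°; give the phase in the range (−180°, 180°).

Substitute s = j2998:
Numerator: 2(j2998) + 1782 = 1782 + j5996
Denominator: (j2998) + 1 = 1 + j2998
|N| = √(1782² + 5996²) ≈ 6255.2, ∠N ≈ 73.45°
|D| = √(1² + 2998²) ≈ 2998, ∠D ≈ 89.98°
|L| = 6255.2 / 2998 ≈ 2.0865
Gain = 20 log₁₀(2.0865) ≈ 6.39 dB
∠L = 73.45° − 89.98° = -16.53°

6.4 dB, -16.5°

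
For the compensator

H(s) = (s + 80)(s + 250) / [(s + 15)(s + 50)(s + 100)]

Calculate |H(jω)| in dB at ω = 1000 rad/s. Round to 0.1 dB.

-59.8 dB

At s = jω = j1000:
zero (s+80): 80 + j1000 → |·| = √(80²+1000²) = √1006400 ≈ 1003.2, ∠ = arctan(1000/80) ≈ 85.43°
zero (s+250): 250 + j1000 → |·| = √(250²+1000²) = √1062500 ≈ 1030.8, ∠ = arctan(1000/250) ≈ 75.96°
pole (s+15): 15 + j1000 → |·| = √(15²+1000²) = √1000225 ≈ 1000.1, ∠ = arctan(1000/15) ≈ 89.14°
pole (s+50): 50 + j1000 → |·| = √(50²+1000²) = √1002500 ≈ 1001.2, ∠ = arctan(1000/50) ≈ 87.14°
pole (s+100): 100 + j1000 → |·| = √(100²+1000²) = √1010000 ≈ 1005, ∠ = arctan(1000/100) ≈ 84.29°
|H| = 1 · 1.0341e+06 / 1.0063e+09 ≈ 0.0010276
Gain = 20 log₁₀(0.0010276) ≈ -59.76 dB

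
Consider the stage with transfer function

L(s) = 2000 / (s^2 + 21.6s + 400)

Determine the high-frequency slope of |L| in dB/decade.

Each pole contributes −20 dB/decade at high frequency; each zero contributes +20 dB/decade.
Net: 0 zero(s) − 2 pole(s) → -40 dB/decade.

-40 dB/decade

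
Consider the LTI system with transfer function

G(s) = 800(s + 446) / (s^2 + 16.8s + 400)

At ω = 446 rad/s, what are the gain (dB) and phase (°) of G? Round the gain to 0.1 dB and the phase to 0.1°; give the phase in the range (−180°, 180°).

8.1 dB, -132.8°

At s = jω = j446:
zero (s+446): 446 + j446 → |·| = √(446²+446²) = √397832 ≈ 630.74, ∠ = arctan(446/446) ≈ 45.00°
quadratic: (j446)² + 16.8·j446 + 400 = -198516 + j7492.8 → |·| ≈ 1.9866e+05, ∠ ≈ 177.84°
|G| = 800 · 630.74 / 1.9866e+05 ≈ 2.54
Gain = 20 log₁₀(2.54) ≈ 8.10 dB
∠G = 45.00° − 177.84° = -132.84°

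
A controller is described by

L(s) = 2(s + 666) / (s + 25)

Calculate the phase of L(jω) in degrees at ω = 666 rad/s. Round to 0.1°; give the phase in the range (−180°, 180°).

At s = jω = j666:
zero (s+666): 666 + j666 → |·| = √(666²+666²) = √887112 ≈ 941.87, ∠ = arctan(666/666) ≈ 45.00°
pole (s+25): 25 + j666 → |·| = √(25²+666²) = √444181 ≈ 666.47, ∠ = arctan(666/25) ≈ 87.85°
∠L = 45.00° − 87.85° = -42.85°

-42.9°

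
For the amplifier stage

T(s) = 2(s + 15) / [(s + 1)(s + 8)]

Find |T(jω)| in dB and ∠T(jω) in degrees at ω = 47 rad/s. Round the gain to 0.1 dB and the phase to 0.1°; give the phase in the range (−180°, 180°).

At s = jω = j47:
zero (s+15): 15 + j47 → |·| = √(15²+47²) = √2434 ≈ 49.336, ∠ = arctan(47/15) ≈ 72.30°
pole (s+1): 1 + j47 → |·| = √(1²+47²) = √2210 ≈ 47.011, ∠ = arctan(47/1) ≈ 88.78°
pole (s+8): 8 + j47 → |·| = √(8²+47²) = √2273 ≈ 47.676, ∠ = arctan(47/8) ≈ 80.34°
|T| = 2 · 49.336 / 2241.3 ≈ 0.044024
Gain = 20 log₁₀(0.044024) ≈ -27.13 dB
∠T = 72.30° − 169.12° = -96.82°

-27.1 dB, -96.8°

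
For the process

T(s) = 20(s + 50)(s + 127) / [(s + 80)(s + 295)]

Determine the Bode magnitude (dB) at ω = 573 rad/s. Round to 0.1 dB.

25.2 dB

At s = jω = j573:
zero (s+50): 50 + j573 → |·| = √(50²+573²) = √330829 ≈ 575.18, ∠ = arctan(573/50) ≈ 85.01°
zero (s+127): 127 + j573 → |·| = √(127²+573²) = √344458 ≈ 586.91, ∠ = arctan(573/127) ≈ 77.50°
pole (s+80): 80 + j573 → |·| = √(80²+573²) = √334729 ≈ 578.56, ∠ = arctan(573/80) ≈ 82.05°
pole (s+295): 295 + j573 → |·| = √(295²+573²) = √415354 ≈ 644.48, ∠ = arctan(573/295) ≈ 62.76°
|T| = 20 · 3.3758e+05 / 3.7287e+05 ≈ 18.107
Gain = 20 log₁₀(18.107) ≈ 25.16 dB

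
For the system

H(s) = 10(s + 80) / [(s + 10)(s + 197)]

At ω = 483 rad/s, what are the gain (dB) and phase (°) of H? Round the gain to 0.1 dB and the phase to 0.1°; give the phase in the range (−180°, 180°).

At s = jω = j483:
zero (s+80): 80 + j483 → |·| = √(80²+483²) = √239689 ≈ 489.58, ∠ = arctan(483/80) ≈ 80.60°
pole (s+10): 10 + j483 → |·| = √(10²+483²) = √233389 ≈ 483.1, ∠ = arctan(483/10) ≈ 88.81°
pole (s+197): 197 + j483 → |·| = √(197²+483²) = √272098 ≈ 521.63, ∠ = arctan(483/197) ≈ 67.81°
|H| = 10 · 489.58 / 2.52e+05 ≈ 0.019428
Gain = 20 log₁₀(0.019428) ≈ -34.23 dB
∠H = 80.60° − 156.62° = -76.02°

-34.2 dB, -76.0°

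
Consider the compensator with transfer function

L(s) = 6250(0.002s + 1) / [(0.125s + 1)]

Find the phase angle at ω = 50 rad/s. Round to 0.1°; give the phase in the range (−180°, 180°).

At ω = 50 rad/s:
zero (1 + j50·0.002) = 1 + j0.1 → |·| ≈ 1.005, ∠ ≈ 5.71°
pole (1 + j50·0.125) = 1 + j6.25 → |·| ≈ 6.3295, ∠ ≈ 80.91°
∠L = (5.71°) − (80.91°) = -75.20°

-75.2°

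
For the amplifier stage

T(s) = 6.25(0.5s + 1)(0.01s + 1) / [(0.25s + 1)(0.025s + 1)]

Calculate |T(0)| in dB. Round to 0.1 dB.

15.9 dB

T(0) = 6.25 · 1 / 1 = 6.25
20 log₁₀(6.25) ≈ 15.92 dB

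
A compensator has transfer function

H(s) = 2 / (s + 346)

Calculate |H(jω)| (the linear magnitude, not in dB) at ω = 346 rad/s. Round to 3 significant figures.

Substitute s = j346:
Numerator: 2 = 2 + j0
Denominator: (j346) + 346 = 346 + j346
|N| = √(2² + 0²) ≈ 2, ∠N ≈ 0.00°
|D| = √(346² + 346²) ≈ 489.32, ∠D ≈ 45.00°
|H| = 2 / 489.32 ≈ 0.0040873

0.00409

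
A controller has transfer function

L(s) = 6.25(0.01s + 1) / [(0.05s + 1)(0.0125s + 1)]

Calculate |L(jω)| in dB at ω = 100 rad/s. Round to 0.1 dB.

0.7 dB

At ω = 100 rad/s:
zero (1 + j100·0.01) = 1 + j1 → |·| ≈ 1.4142, ∠ ≈ 45.00°
pole (1 + j100·0.05) = 1 + j5 → |·| ≈ 5.099, ∠ ≈ 78.69°
pole (1 + j100·0.0125) = 1 + j1.25 → |·| ≈ 1.6008, ∠ ≈ 51.34°
|L| = 6.25 · 1.4142 / (5.099 · 1.6008) ≈ 1.0829
Gain = 20 log₁₀(1.0829) ≈ 0.69 dB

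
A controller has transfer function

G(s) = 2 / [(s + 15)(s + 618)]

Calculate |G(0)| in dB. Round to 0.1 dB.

G(0) = 2 / (15·618) ≈ 0.00021575
20 log₁₀(0.00021575) ≈ -73.32 dB

-73.3 dB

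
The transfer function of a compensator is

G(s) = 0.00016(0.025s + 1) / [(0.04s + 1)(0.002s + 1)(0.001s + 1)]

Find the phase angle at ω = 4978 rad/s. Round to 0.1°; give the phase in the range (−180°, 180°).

At ω = 4978 rad/s:
zero (1 + j4978·0.025) = 1 + j124.45 → |·| ≈ 124.45, ∠ ≈ 89.54°
pole (1 + j4978·0.04) = 1 + j199.12 → |·| ≈ 199.12, ∠ ≈ 89.71°
pole (1 + j4978·0.002) = 1 + j9.956 → |·| ≈ 10.006, ∠ ≈ 84.26°
pole (1 + j4978·0.001) = 1 + j4.978 → |·| ≈ 5.0774, ∠ ≈ 78.64°
∠G = (89.54°) − (89.71° + 84.26° + 78.64°) = -163.07°

-163.1°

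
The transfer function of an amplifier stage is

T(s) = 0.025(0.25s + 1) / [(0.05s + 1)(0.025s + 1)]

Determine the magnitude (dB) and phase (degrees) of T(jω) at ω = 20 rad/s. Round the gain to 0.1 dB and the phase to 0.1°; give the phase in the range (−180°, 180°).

At ω = 20 rad/s:
zero (1 + j20·0.25) = 1 + j5 → |·| ≈ 5.099, ∠ ≈ 78.69°
pole (1 + j20·0.05) = 1 + j1 → |·| ≈ 1.4142, ∠ ≈ 45.00°
pole (1 + j20·0.025) = 1 + j0.5 → |·| ≈ 1.118, ∠ ≈ 26.57°
|T| = 0.025 · 5.099 / (1.4142 · 1.118) ≈ 0.080625
Gain = 20 log₁₀(0.080625) ≈ -21.87 dB
∠T = (78.69°) − (45.00° + 26.57°) = 7.12°

-21.9 dB, 7.1°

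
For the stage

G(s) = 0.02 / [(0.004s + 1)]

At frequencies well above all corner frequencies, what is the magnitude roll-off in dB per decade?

-20 dB/decade

Each pole contributes −20 dB/decade at high frequency; each zero contributes +20 dB/decade.
Net: 0 zero(s) − 1 pole(s) → -20 dB/decade.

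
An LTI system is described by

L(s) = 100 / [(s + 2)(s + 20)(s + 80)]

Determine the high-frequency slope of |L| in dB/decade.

Each pole contributes −20 dB/decade at high frequency; each zero contributes +20 dB/decade.
Net: 0 zero(s) − 3 pole(s) → -60 dB/decade.

-60 dB/decade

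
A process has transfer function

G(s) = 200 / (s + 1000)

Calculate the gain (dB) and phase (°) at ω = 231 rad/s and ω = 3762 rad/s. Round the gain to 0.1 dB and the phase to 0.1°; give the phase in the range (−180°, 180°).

Substitute s = j231:
Numerator: 200 = 200 + j0
Denominator: (j231) + 1000 = 1000 + j231
|N| = √(200² + 0²) ≈ 200, ∠N ≈ 0.00°
|D| = √(1000² + 231²) ≈ 1026.3, ∠D ≈ 13.01°
|G| = 200 / 1026.3 ≈ 0.19487
Gain = 20 log₁₀(0.19487) ≈ -14.21 dB
∠G = 0.00° − 13.01° = -13.01°

Substitute s = j3762:
Numerator: 200 = 200 + j0
Denominator: (j3762) + 1000 = 1000 + j3762
|N| = √(200² + 0²) ≈ 200, ∠N ≈ 0.00°
|D| = √(1000² + 3762²) ≈ 3892.6, ∠D ≈ 75.11°
|G| = 200 / 3892.6 ≈ 0.05138
Gain = 20 log₁₀(0.05138) ≈ -25.78 dB
∠G = 0.00° − 75.11° = -75.11°

ω = 231: -14.2 dB, -13.0°; ω = 3762: -25.8 dB, -75.1°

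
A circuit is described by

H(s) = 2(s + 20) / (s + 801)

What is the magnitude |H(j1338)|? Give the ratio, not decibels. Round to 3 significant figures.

At s = jω = j1338:
zero (s+20): 20 + j1338 → |·| = √(20²+1338²) = √1790644 ≈ 1338.1, ∠ = arctan(1338/20) ≈ 89.14°
pole (s+801): 801 + j1338 → |·| = √(801²+1338²) = √2431845 ≈ 1559.4, ∠ = arctan(1338/801) ≈ 59.09°
|H| = 2 · 1338.1 / 1559.4 ≈ 1.7162

1.72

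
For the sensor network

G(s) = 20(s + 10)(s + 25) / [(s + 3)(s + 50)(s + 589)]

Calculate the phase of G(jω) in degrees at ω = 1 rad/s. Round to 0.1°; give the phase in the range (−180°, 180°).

At s = jω = j1:
zero (s+10): 10 + j1 → |·| = √(10²+1²) = √101 ≈ 10.05, ∠ = arctan(1/10) ≈ 5.71°
zero (s+25): 25 + j1 → |·| = √(25²+1²) = √626 ≈ 25.02, ∠ = arctan(1/25) ≈ 2.29°
pole (s+3): 3 + j1 → |·| = √(3²+1²) = √10 ≈ 3.1623, ∠ = arctan(1/3) ≈ 18.43°
pole (s+50): 50 + j1 → |·| = √(50²+1²) = √2501 ≈ 50.01, ∠ = arctan(1/50) ≈ 1.15°
pole (s+589): 589 + j1 → |·| = √(589²+1²) = √346922 ≈ 589, ∠ = arctan(1/589) ≈ 0.10°
∠G = 8.00° − 19.68° = -11.68°

-11.7°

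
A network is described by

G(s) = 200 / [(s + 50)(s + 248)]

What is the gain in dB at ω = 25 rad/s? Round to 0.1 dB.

-36.9 dB

At s = jω = j25:
pole (s+50): 50 + j25 → |·| = √(50²+25²) = √3125 ≈ 55.902, ∠ = arctan(25/50) ≈ 26.57°
pole (s+248): 248 + j25 → |·| = √(248²+25²) = √62129 ≈ 249.26, ∠ = arctan(25/248) ≈ 5.76°
|G| = 200 / 13934 ≈ 0.014353
Gain = 20 log₁₀(0.014353) ≈ -36.86 dB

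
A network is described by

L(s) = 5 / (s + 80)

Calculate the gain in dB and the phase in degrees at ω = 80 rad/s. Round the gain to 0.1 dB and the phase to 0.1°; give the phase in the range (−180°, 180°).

At s = jω = j80:
pole (s+80): 80 + j80 → |·| = √(80²+80²) = √12800 ≈ 113.14, ∠ = arctan(80/80) ≈ 45.00°
|L| = 5 / 113.14 ≈ 0.044193
Gain = 20 log₁₀(0.044193) ≈ -27.09 dB
∠L = 0.00° − 45.00° = -45.00°

-27.1 dB, -45.0°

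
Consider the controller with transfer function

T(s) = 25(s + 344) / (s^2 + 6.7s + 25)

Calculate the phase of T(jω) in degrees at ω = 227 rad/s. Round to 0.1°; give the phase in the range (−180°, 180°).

At s = jω = j227:
zero (s+344): 344 + j227 → |·| = √(344²+227²) = √169865 ≈ 412.15, ∠ = arctan(227/344) ≈ 33.42°
quadratic: (j227)² + 6.7·j227 + 25 = -51504 + j1520.9 → |·| ≈ 51526, ∠ ≈ 178.31°
∠T = 33.42° − 178.31° = -144.89°

-144.9°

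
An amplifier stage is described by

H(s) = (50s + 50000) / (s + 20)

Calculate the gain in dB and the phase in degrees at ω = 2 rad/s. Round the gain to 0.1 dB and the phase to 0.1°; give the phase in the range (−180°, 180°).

67.9 dB, -5.6°

Substitute s = j2:
Numerator: 50(j2) + 50000 = 50000 + j100
Denominator: (j2) + 20 = 20 + j2
|N| = √(50000² + 100²) ≈ 50000, ∠N ≈ 0.11°
|D| = √(20² + 2²) ≈ 20.1, ∠D ≈ 5.71°
|H| = 50000 / 20.1 ≈ 2487.6
Gain = 20 log₁₀(2487.6) ≈ 67.92 dB
∠H = 0.11° − 5.71° = -5.60°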